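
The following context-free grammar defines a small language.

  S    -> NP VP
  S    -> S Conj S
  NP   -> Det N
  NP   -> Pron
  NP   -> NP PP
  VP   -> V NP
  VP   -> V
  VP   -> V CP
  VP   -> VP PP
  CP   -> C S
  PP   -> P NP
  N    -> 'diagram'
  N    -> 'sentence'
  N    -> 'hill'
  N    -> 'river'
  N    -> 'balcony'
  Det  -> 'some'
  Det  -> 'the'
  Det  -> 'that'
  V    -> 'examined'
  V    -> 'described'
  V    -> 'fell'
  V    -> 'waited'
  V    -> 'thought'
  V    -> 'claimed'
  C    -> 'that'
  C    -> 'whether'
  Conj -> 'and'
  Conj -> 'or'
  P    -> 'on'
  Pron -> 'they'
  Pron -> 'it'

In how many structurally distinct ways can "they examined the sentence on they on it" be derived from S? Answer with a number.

Two of the 5 distinct bracketings:
[S [NP [Pron they]] [VP [V examined] [NP [NP [Det the] [N sentence]] [PP [P on] [NP [NP [Pron they]] [PP [P on] [NP [Pron it]]]]]]]]
[S [NP [Pron they]] [VP [V examined] [NP [NP [NP [Det the] [N sentence]] [PP [P on] [NP [Pron they]]]] [PP [P on] [NP [Pron it]]]]]]
The trees differ in how a recursive rule is bracketed over the same span.

5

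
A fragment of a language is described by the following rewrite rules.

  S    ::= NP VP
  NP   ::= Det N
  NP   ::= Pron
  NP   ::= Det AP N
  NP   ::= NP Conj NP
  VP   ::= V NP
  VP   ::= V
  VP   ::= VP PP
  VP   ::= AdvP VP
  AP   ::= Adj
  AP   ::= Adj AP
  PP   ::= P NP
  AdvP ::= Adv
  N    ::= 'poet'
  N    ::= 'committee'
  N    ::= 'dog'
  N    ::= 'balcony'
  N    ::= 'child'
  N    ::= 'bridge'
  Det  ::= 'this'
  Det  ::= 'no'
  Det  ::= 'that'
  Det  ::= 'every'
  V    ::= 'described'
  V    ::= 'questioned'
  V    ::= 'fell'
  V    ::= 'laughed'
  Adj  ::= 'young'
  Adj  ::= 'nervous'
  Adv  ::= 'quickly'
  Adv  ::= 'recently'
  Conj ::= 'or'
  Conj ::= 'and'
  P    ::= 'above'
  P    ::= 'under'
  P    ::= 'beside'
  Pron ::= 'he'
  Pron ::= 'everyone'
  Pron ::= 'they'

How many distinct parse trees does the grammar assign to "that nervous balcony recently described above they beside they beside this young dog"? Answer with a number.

4

Two of the 4 distinct bracketings:
[S [NP [Det that] [AP [Adj nervous]] [N balcony]] [VP [VP [VP [VP [AdvP [Adv recently]] [VP [V described]]] [PP [P above] [NP [Pron they]]]] [PP [P beside] [NP [Pron they]]]] [PP [P beside] [NP [Det this] [AP [Adj young]] [N dog]]]]]
[S [NP [Det that] [AP [Adj nervous]] [N balcony]] [VP [VP [VP [AdvP [Adv recently]] [VP [VP [V described]] [PP [P above] [NP [Pron they]]]]] [PP [P beside] [NP [Pron they]]]] [PP [P beside] [NP [Det this] [AP [Adj young]] [N dog]]]]]
The trees differ in how a recursive rule is bracketed over the same span.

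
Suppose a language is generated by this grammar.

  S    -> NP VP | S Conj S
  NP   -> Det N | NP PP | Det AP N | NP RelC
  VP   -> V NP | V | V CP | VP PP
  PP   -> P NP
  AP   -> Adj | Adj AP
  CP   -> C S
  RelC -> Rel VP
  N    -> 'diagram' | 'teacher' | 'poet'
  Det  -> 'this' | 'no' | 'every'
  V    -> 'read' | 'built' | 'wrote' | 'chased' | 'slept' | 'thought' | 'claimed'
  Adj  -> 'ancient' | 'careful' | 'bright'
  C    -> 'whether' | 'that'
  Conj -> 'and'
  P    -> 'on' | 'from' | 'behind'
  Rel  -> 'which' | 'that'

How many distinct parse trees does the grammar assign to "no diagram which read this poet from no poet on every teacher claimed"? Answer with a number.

9

Two of the 9 distinct bracketings:
[S [NP [NP [NP [Det no] [N diagram]] [RelC [Rel which] [VP [V read] [NP [Det this] [N poet]]]]] [PP [P from] [NP [NP [Det no] [N poet]] [PP [P on] [NP [Det every] [N teacher]]]]]] [VP [V claimed]]]
[S [NP [NP [NP [NP [Det no] [N diagram]] [RelC [Rel which] [VP [V read] [NP [Det this] [N poet]]]]] [PP [P from] [NP [Det no] [N poet]]]] [PP [P on] [NP [Det every] [N teacher]]]] [VP [V claimed]]]
The trees differ in how a recursive rule is bracketed over the same span.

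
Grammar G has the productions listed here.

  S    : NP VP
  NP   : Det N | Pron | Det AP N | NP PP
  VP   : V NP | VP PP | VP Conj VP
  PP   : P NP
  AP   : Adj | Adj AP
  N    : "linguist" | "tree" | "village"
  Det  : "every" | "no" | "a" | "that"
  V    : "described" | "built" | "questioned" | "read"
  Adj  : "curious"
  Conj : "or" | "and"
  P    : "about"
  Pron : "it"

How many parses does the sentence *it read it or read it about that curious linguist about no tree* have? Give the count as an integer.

Two of the 9 distinct bracketings:
[S [NP [Pron it]] [VP [VP [VP [V read] [NP [Pron it]]] [Conj or] [VP [V read] [NP [Pron it]]]] [PP [P about] [NP [NP [Det that] [AP [Adj curious]] [N linguist]] [PP [P about] [NP [Det no] [N tree]]]]]]]
[S [NP [Pron it]] [VP [VP [VP [VP [V read] [NP [Pron it]]] [Conj or] [VP [V read] [NP [Pron it]]]] [PP [P about] [NP [Det that] [AP [Adj curious]] [N linguist]]]] [PP [P about] [NP [Det no] [N tree]]]]]
The difference turns on whether NP → NP PP is used at the relevant span, versus an alternative expansion of NP.

9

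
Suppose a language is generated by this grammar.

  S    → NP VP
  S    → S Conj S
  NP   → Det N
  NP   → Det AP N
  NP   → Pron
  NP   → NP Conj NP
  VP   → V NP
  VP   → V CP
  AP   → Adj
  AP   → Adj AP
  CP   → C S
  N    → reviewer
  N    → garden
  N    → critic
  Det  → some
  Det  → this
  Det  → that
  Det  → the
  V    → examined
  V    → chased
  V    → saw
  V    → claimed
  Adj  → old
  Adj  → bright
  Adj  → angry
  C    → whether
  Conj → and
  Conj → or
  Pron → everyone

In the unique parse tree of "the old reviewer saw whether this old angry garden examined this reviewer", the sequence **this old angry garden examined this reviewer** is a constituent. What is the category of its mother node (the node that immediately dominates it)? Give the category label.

CP

[S [NP [Det the] [AP [Adj old]] [N reviewer]] [VP [V saw] [CP [C whether] [S [NP [Det this] [AP [Adj old] [AP [Adj angry]]] [N garden]] [VP [V examined] [NP [Det this] [N reviewer]]]]]]]
The span 'this old angry garden examined this reviewer' is the S node built by S → NP VP.
Its mother is the CP built by CP → C S.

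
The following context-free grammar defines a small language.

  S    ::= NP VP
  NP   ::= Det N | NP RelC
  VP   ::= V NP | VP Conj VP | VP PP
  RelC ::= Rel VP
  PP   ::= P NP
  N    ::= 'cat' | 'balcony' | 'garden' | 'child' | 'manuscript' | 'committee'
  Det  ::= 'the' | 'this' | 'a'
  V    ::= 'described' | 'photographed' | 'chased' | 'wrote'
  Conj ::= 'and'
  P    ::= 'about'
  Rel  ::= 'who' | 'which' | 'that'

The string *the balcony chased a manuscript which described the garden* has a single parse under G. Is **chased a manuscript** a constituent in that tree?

[S [NP [Det the] [N balcony]] [VP [V chased] [NP [NP [Det a] [N manuscript]] [RelC [Rel which] [VP [V described] [NP [Det the] [N garden]]]]]]]
The smallest constituent containing 'chased a manuscript' is the VP spanning 'chased a manuscript which described the garden'; no single node in the tree dominates exactly the given words.

No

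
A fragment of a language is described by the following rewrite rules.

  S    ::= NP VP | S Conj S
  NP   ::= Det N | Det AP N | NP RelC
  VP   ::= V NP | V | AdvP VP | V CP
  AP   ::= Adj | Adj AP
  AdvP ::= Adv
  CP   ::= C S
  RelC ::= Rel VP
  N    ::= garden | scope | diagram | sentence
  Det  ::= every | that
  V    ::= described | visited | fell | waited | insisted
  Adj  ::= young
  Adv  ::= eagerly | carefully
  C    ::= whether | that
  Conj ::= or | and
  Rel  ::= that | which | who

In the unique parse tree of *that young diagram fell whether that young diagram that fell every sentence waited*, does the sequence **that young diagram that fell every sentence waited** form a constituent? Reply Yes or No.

[S [NP [Det that] [AP [Adj young]] [N diagram]] [VP [V fell] [CP [C whether] [S [NP [NP [Det that] [AP [Adj young]] [N diagram]] [RelC [Rel that] [VP [V fell] [NP [Det every] [N sentence]]]]] [VP [V waited]]]]]]
The words 'that young diagram that fell every sentence waited' are exhaustively dominated by a single S node (built by S → NP VP), so they form a constituent.

Yes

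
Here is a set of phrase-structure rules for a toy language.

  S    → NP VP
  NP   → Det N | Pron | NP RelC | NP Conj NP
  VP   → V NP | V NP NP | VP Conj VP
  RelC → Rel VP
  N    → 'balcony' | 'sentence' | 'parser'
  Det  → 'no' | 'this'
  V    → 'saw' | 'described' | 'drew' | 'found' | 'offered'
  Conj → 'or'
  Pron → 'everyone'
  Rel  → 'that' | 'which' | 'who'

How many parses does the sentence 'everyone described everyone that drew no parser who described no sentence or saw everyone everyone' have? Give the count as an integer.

Two of the 9 distinct bracketings:
[S [NP [Pron everyone]] [VP [V described] [NP [NP [Pron everyone]] [RelC [Rel that] [VP [V drew] [NP [NP [Det no] [N parser]] [RelC [Rel who] [VP [VP [V described] [NP [Det no] [N sentence]]] [Conj or] [VP [V saw] [NP [Pron everyone]] [NP [Pron everyone]]]]]]]]]]]
[S [NP [Pron everyone]] [VP [V described] [NP [NP [Pron everyone]] [RelC [Rel that] [VP [V drew] [NP [NP [Det no] [N parser]] [RelC [Rel who] [VP [VP [V described] [NP [Det no] [N sentence]]] [Conj or] [VP [V saw] [NP [Pron everyone]]]]]] [NP [Pron everyone]]]]]]]
The trees differ in how a recursive rule is bracketed over the same span.

9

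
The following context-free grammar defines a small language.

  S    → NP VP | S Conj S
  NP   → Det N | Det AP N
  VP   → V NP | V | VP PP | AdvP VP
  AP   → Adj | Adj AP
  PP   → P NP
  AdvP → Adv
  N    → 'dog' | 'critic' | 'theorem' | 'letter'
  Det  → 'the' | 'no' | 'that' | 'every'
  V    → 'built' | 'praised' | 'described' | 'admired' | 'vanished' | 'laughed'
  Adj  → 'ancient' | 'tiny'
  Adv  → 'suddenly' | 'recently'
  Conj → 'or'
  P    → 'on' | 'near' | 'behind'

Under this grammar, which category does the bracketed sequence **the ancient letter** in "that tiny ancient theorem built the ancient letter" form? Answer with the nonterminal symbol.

[S [NP [Det that] [AP [Adj tiny] [AP [Adj ancient]]] [N theorem]] [VP [V built] [NP [Det the] [AP [Adj ancient]] [N letter]]]]
The span 'the ancient letter' is the NP node built by NP → Det AP N.

NP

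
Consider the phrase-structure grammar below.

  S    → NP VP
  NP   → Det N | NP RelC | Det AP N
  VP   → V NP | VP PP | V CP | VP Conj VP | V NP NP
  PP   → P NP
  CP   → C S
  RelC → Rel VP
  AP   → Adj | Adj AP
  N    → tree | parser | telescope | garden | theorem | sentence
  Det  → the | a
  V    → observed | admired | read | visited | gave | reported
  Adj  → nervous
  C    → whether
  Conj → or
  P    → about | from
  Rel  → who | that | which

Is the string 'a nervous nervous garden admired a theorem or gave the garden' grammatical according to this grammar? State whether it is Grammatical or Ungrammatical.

Grammatical

S
  NP
    Det: a
    AP
      Adj: nervous
      AP
        Adj: nervous
    N: garden
  VP
    VP
      V: admired
      NP
        Det: a
        N: theorem
    Conj: or
    VP
      V: gave
      NP
        Det: the
        N: garden
The bracketing above is licensed at every node by one of the given productions, with S at the root.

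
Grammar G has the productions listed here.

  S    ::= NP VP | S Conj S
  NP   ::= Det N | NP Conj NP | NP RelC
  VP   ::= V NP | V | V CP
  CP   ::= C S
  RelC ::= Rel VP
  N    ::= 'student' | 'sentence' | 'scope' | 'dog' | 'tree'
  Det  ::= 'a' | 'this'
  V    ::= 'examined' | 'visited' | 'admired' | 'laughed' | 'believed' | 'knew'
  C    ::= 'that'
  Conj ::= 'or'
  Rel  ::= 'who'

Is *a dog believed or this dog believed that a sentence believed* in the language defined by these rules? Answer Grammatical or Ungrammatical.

S
  S
    NP
      Det: a
      N: dog
    VP
      V: believed
  Conj: or
  S
    NP
      Det: this
      N: dog
    VP
      V: believed
      CP
        C: that
        S
          NP
            Det: a
            N: sentence
          VP
            V: believed
Every word is introduced by a lexical rule and the phrasal rules combine the resulting categories into a single S.

Grammatical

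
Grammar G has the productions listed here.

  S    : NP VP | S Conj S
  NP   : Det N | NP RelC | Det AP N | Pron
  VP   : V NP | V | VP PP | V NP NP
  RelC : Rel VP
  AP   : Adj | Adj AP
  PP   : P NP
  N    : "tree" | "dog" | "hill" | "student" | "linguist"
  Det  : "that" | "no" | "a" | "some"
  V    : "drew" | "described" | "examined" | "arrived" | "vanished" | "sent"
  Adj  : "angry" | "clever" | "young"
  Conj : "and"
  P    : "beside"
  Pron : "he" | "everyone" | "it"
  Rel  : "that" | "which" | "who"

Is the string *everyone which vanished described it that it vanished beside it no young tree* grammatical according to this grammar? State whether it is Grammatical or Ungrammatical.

Ungrammatical

A Det/Rel word can never sit immediately before a Pron word in any string this grammar generates, so the substring 'that it' rules out a derivation.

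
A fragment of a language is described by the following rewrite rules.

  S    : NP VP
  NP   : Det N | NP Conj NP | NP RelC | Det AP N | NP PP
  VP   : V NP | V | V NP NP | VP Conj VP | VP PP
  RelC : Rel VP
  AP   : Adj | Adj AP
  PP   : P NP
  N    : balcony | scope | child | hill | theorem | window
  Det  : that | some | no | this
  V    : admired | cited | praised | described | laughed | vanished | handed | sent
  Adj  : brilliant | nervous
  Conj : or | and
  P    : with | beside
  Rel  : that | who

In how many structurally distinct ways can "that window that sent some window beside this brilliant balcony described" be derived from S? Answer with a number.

Two of the 3 distinct bracketings:
[S [NP [NP [Det that] [N window]] [RelC [Rel that] [VP [V sent] [NP [NP [Det some] [N window]] [PP [P beside] [NP [Det this] [AP [Adj brilliant]] [N balcony]]]]]]] [VP [V described]]]
[S [NP [NP [Det that] [N window]] [RelC [Rel that] [VP [VP [V sent] [NP [Det some] [N window]]] [PP [P beside] [NP [Det this] [AP [Adj brilliant]] [N balcony]]]]]] [VP [V described]]]
The difference turns on whether NP → NP PP is used at the relevant span, versus an alternative expansion of NP.

3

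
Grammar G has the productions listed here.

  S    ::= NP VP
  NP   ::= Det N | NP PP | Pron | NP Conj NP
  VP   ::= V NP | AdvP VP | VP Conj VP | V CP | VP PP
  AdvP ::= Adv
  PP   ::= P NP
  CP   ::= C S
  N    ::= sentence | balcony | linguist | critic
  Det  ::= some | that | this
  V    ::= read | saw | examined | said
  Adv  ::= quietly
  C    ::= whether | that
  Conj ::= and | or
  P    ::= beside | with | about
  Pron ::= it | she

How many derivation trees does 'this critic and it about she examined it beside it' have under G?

4

Two of the 4 distinct bracketings:
[S [NP [NP [NP [Det this] [N critic]] [Conj and] [NP [Pron it]]] [PP [P about] [NP [Pron she]]]] [VP [V examined] [NP [NP [Pron it]] [PP [P beside] [NP [Pron it]]]]]]
[S [NP [NP [NP [Det this] [N critic]] [Conj and] [NP [Pron it]]] [PP [P about] [NP [Pron she]]]] [VP [VP [V examined] [NP [Pron it]]] [PP [P beside] [NP [Pron it]]]]]
The difference turns on whether VP → VP PP is used at the relevant span, versus an alternative expansion of VP.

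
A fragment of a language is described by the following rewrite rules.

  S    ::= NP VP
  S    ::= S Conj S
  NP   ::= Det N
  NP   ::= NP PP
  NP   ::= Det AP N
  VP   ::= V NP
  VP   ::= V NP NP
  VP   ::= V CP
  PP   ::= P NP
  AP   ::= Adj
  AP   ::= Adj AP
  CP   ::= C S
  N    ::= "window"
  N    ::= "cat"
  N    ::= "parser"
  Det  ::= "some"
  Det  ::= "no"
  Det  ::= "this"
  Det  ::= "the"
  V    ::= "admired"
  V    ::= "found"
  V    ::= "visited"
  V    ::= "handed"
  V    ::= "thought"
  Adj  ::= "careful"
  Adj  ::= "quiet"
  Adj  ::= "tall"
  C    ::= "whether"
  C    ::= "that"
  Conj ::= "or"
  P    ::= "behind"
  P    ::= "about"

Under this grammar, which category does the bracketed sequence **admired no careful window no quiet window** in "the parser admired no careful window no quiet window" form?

VP

S
  NP
    Det: the
    N: parser
  VP
    V: admired
    NP
      Det: no
      AP
        Adj: careful
      N: window
    NP
      Det: no
      AP
        Adj: quiet
      N: window
The span 'admired no careful window no quiet window' is the VP node built by VP → V NP NP.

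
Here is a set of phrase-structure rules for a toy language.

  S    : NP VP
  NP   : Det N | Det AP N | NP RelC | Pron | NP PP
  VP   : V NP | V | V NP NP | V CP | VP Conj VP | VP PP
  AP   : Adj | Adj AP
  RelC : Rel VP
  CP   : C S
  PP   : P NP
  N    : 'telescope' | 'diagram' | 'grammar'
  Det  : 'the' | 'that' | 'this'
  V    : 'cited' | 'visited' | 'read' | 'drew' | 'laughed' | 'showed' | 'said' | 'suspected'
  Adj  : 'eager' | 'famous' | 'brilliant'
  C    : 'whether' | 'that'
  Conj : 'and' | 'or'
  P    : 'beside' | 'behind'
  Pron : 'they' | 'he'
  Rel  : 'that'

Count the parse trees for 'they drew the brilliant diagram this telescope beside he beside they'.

5

Two of the 5 distinct bracketings:
[S [NP [Pron they]] [VP [V drew] [NP [Det the] [AP [Adj brilliant]] [N diagram]] [NP [NP [Det this] [N telescope]] [PP [P beside] [NP [NP [Pron he]] [PP [P beside] [NP [Pron they]]]]]]]]
[S [NP [Pron they]] [VP [V drew] [NP [Det the] [AP [Adj brilliant]] [N diagram]] [NP [NP [NP [Det this] [N telescope]] [PP [P beside] [NP [Pron he]]]] [PP [P beside] [NP [Pron they]]]]]]
The trees differ in how a recursive rule is bracketed over the same span.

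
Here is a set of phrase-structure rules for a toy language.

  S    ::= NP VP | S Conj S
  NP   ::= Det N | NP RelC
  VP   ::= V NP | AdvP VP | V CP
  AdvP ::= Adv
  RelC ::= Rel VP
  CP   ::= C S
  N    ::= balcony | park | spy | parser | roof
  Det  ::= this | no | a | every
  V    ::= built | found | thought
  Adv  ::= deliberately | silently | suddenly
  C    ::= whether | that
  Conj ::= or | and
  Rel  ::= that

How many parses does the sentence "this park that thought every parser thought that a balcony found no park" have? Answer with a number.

1

[S [NP [NP [Det this] [N park]] [RelC [Rel that] [VP [V thought] [NP [Det every] [N parser]]]]] [VP [V thought] [CP [C that] [S [NP [Det a] [N balcony]] [VP [V found] [NP [Det no] [N park]]]]]]]
No rule offers an alternative attachment or grouping for any span, so this is the only derivation.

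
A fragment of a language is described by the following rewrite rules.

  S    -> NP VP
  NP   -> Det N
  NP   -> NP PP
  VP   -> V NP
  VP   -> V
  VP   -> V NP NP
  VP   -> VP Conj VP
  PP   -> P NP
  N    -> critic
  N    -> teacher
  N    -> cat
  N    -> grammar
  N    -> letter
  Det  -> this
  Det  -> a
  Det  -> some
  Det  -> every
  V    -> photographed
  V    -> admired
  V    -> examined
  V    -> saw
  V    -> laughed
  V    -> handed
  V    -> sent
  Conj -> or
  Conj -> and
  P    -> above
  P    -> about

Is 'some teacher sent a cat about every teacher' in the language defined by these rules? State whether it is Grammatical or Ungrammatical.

Grammatical

S
  NP
    Det: some
    N: teacher
  VP
    V: sent
    NP
      NP
        Det: a
        N: cat
      PP
        P: about
        NP
          Det: every
          N: teacher
Each bracket corresponds to one application of a listed rule, so the string is derivable from S.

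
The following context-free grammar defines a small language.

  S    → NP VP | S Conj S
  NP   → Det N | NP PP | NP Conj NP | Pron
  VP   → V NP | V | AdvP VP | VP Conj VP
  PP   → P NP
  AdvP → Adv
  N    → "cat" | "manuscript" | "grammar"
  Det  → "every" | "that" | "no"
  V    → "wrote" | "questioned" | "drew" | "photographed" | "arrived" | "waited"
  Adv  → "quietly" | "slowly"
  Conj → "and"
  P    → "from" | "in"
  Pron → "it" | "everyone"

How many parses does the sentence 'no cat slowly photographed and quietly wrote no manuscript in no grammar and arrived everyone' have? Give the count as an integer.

Two of the 7 distinct bracketings:
[S [NP [Det no] [N cat]] [VP [AdvP [Adv slowly]] [VP [VP [V photographed]] [Conj and] [VP [AdvP [Adv quietly]] [VP [VP [V wrote] [NP [NP [Det no] [N manuscript]] [PP [P in] [NP [Det no] [N grammar]]]]] [Conj and] [VP [V arrived] [NP [Pron everyone]]]]]]]]
[S [NP [Det no] [N cat]] [VP [AdvP [Adv slowly]] [VP [VP [V photographed]] [Conj and] [VP [VP [AdvP [Adv quietly]] [VP [V wrote] [NP [NP [Det no] [N manuscript]] [PP [P in] [NP [Det no] [N grammar]]]]]] [Conj and] [VP [V arrived] [NP [Pron everyone]]]]]]]
The trees differ in how a recursive rule is bracketed over the same span.

7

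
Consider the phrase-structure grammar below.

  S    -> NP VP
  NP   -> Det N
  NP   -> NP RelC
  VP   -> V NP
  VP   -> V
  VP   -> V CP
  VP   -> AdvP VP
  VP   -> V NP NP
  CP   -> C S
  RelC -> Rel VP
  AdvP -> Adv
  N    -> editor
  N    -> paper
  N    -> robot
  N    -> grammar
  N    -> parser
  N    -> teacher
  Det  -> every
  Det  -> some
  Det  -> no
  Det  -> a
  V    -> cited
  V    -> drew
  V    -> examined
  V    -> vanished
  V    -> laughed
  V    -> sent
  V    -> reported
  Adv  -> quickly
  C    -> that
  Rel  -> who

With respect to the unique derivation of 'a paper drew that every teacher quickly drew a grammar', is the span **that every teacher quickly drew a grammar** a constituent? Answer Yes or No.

Yes

[S [NP [Det a] [N paper]] [VP [V drew] [CP [C that] [S [NP [Det every] [N teacher]] [VP [AdvP [Adv quickly]] [VP [V drew] [NP [Det a] [N grammar]]]]]]]]
The words 'that every teacher quickly drew a grammar' are exhaustively dominated by a single CP node (built by CP → C S), so they form a constituent.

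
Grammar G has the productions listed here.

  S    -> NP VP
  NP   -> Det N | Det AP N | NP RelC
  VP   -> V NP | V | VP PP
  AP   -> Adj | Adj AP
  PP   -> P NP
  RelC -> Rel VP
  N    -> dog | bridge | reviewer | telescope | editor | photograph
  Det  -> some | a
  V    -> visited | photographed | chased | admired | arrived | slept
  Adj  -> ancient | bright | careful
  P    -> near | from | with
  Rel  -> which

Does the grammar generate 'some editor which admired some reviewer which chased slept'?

[S [NP [NP [Det some] [N editor]] [RelC [Rel which] [VP [V admired] [NP [NP [Det some] [N reviewer]] [RelC [Rel which] [VP [V chased]]]]]]] [VP [V slept]]]
Every word is introduced by a lexical rule and the phrasal rules combine the resulting categories into a single S.

Grammatical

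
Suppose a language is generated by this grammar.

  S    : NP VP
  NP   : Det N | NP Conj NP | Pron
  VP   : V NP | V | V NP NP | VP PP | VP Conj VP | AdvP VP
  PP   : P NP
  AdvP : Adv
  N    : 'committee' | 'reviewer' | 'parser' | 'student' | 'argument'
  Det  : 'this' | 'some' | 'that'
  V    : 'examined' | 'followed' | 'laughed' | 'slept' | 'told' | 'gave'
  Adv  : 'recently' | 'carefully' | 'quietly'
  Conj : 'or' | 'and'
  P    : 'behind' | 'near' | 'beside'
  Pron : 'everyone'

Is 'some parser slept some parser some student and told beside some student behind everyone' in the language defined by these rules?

Grammatical

S
  NP
    Det: some
    N: parser
  VP
    VP
      VP
        VP
          V: slept
          NP
            Det: some
            N: parser
          NP
            Det: some
            N: student
        Conj: and
        VP
          V: told
      PP
        P: beside
        NP
          Det: some
          N: student
    PP
      P: behind
      NP
        Pron: everyone
Every word is introduced by a lexical rule and the phrasal rules combine the resulting categories into a single S.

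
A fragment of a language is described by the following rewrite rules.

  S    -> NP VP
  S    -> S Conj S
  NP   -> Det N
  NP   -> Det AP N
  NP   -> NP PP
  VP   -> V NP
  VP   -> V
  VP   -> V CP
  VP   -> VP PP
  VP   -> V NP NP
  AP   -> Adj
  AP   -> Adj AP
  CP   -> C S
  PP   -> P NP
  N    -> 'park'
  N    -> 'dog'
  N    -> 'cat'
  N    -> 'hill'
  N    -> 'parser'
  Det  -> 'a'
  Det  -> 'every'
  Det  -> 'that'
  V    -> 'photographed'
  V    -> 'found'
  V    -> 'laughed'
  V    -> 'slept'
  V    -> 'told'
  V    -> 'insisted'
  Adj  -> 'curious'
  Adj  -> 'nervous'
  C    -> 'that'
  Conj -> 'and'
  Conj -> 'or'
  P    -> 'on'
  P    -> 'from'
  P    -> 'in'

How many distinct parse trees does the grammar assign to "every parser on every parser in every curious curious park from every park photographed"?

5

Two of the 5 distinct bracketings:
[S [NP [NP [Det every] [N parser]] [PP [P on] [NP [NP [Det every] [N parser]] [PP [P in] [NP [NP [Det every] [AP [Adj curious] [AP [Adj curious]]] [N park]] [PP [P from] [NP [Det every] [N park]]]]]]]] [VP [V photographed]]]
[S [NP [NP [Det every] [N parser]] [PP [P on] [NP [NP [NP [Det every] [N parser]] [PP [P in] [NP [Det every] [AP [Adj curious] [AP [Adj curious]]] [N park]]]] [PP [P from] [NP [Det every] [N park]]]]]] [VP [V photographed]]]
The trees differ in how a recursive rule is bracketed over the same span.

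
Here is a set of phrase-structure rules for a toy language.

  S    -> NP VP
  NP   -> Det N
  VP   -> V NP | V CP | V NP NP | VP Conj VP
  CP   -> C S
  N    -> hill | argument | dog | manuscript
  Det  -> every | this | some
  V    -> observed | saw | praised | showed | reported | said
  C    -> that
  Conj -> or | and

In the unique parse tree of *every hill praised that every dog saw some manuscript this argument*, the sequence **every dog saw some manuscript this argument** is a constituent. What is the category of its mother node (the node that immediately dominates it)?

CP

S
  NP
    Det: every
    N: hill
  VP
    V: praised
    CP
      C: that
      S
        NP
          Det: every
          N: dog
        VP
          V: saw
          NP
            Det: some
            N: manuscript
          NP
            Det: this
            N: argument
The span 'every dog saw some manuscript this argument' is the S node built by S → NP VP.
Its mother is the CP built by CP → C S.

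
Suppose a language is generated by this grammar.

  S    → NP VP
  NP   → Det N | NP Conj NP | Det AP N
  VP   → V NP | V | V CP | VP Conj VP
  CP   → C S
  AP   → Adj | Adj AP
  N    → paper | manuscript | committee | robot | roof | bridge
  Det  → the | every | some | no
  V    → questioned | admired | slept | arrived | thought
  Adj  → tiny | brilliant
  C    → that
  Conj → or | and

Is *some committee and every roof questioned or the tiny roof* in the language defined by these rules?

For S → NP VP, every NP-prefix leaves a non-VP remainder: after 'some committee' the remainder is not a VP; after 'some committee and every roof' the remainder is not a VP.

Ungrammatical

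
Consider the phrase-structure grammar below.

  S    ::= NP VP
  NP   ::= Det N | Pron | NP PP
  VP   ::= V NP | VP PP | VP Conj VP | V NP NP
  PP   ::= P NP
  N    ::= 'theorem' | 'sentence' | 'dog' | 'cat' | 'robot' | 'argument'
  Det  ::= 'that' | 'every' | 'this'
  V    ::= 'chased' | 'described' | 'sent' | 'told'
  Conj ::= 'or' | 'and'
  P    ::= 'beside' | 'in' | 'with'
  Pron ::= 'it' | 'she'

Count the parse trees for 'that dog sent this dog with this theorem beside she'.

Two of the 5 distinct bracketings:
[S [NP [Det that] [N dog]] [VP [V sent] [NP [NP [Det this] [N dog]] [PP [P with] [NP [NP [Det this] [N theorem]] [PP [P beside] [NP [Pron she]]]]]]]]
[S [NP [Det that] [N dog]] [VP [V sent] [NP [NP [NP [Det this] [N dog]] [PP [P with] [NP [Det this] [N theorem]]]] [PP [P beside] [NP [Pron she]]]]]]
The trees differ in how a recursive rule is bracketed over the same span.

5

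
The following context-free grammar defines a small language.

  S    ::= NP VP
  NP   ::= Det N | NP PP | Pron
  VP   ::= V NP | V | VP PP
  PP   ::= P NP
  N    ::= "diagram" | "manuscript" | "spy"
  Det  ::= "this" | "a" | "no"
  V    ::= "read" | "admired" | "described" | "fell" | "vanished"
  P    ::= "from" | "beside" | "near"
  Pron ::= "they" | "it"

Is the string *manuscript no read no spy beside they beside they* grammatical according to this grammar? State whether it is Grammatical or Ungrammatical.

An N word can never sit immediately before a Det word in any string this grammar generates, so the substring 'manuscript no' rules out a derivation.

Ungrammatical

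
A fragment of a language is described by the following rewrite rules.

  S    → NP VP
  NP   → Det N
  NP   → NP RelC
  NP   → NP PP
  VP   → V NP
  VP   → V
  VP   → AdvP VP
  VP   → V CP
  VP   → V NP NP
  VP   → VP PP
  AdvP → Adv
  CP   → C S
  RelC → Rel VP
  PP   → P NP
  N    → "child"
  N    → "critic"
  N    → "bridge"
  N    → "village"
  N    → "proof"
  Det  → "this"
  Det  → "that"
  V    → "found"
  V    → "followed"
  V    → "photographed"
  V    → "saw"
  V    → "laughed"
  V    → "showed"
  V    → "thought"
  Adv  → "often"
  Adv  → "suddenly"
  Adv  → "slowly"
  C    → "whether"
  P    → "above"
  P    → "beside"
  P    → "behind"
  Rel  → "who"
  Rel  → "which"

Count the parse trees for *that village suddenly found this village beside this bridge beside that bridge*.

9

Two of the 9 distinct bracketings:
[S [NP [Det that] [N village]] [VP [AdvP [Adv suddenly]] [VP [V found] [NP [NP [Det this] [N village]] [PP [P beside] [NP [NP [Det this] [N bridge]] [PP [P beside] [NP [Det that] [N bridge]]]]]]]]]
[S [NP [Det that] [N village]] [VP [AdvP [Adv suddenly]] [VP [V found] [NP [NP [NP [Det this] [N village]] [PP [P beside] [NP [Det this] [N bridge]]]] [PP [P beside] [NP [Det that] [N bridge]]]]]]]
The trees differ in how a recursive rule is bracketed over the same span.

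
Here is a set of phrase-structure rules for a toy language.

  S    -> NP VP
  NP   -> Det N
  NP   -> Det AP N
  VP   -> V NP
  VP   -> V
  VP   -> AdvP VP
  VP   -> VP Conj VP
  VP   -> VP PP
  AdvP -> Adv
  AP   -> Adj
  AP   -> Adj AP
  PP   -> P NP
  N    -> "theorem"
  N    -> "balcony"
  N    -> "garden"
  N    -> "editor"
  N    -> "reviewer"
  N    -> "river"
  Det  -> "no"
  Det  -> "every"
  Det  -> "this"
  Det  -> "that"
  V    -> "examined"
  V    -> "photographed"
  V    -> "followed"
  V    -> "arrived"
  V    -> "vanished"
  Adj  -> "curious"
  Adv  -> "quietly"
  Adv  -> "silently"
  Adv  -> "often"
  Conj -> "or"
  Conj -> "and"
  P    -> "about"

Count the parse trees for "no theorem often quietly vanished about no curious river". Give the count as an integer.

3

Two of the 3 distinct bracketings:
[S [NP [Det no] [N theorem]] [VP [AdvP [Adv often]] [VP [AdvP [Adv quietly]] [VP [VP [V vanished]] [PP [P about] [NP [Det no] [AP [Adj curious]] [N river]]]]]]]
[S [NP [Det no] [N theorem]] [VP [AdvP [Adv often]] [VP [VP [AdvP [Adv quietly]] [VP [V vanished]]] [PP [P about] [NP [Det no] [AP [Adj curious]] [N river]]]]]]
The trees differ in how a recursive rule is bracketed over the same span.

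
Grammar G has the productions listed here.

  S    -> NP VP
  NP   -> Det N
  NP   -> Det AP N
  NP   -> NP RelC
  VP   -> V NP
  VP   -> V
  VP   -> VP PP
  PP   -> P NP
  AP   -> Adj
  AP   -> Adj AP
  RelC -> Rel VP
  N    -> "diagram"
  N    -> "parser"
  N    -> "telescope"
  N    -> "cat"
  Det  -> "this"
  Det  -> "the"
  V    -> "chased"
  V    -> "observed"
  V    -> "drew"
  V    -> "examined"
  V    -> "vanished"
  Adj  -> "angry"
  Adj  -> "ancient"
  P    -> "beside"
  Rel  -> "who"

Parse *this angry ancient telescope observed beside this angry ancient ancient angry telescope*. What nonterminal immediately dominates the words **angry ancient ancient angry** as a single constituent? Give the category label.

S
  NP
    Det: this
    AP
      Adj: angry
      AP
        Adj: ancient
    N: telescope
  VP
    VP
      V: observed
    PP
      P: beside
      NP
        Det: this
        AP
          Adj: angry
          AP
            Adj: ancient
            AP
              Adj: ancient
              AP
                Adj: angry
        N: telescope
The span 'angry ancient ancient angry' is the AP node built by AP → Adj AP.

AP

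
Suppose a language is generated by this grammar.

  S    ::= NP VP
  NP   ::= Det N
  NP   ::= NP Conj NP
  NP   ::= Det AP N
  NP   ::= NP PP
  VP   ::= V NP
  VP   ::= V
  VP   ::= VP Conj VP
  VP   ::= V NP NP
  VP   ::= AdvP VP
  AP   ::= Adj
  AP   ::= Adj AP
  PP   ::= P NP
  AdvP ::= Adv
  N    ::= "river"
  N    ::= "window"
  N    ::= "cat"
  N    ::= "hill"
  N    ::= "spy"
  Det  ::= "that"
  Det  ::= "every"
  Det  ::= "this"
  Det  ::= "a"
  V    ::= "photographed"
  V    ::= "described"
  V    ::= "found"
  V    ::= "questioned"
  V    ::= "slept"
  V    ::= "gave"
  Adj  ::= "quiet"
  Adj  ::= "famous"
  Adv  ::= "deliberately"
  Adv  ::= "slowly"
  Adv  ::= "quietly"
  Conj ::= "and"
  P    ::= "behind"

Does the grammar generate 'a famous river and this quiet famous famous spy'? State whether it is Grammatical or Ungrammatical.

For S → NP VP, the only prefix that parses as NP is 'a famous river', but the remainder 'and this quiet famous famous spy' is not a VP under these rules.

Ungrammatical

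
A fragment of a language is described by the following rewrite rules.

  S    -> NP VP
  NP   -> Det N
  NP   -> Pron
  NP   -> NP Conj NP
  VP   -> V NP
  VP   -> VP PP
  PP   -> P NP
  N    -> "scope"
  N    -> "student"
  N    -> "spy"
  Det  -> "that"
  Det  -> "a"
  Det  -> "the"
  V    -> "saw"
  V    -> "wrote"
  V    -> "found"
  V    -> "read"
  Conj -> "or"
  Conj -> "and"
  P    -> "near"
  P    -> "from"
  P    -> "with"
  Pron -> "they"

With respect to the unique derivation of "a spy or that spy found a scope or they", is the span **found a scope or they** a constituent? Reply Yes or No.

Yes

[S [NP [NP [Det a] [N spy]] [Conj or] [NP [Det that] [N spy]]] [VP [V found] [NP [NP [Det a] [N scope]] [Conj or] [NP [Pron they]]]]]
The words 'found a scope or they' are exhaustively dominated by a single VP node (built by VP → V NP), so they form a constituent.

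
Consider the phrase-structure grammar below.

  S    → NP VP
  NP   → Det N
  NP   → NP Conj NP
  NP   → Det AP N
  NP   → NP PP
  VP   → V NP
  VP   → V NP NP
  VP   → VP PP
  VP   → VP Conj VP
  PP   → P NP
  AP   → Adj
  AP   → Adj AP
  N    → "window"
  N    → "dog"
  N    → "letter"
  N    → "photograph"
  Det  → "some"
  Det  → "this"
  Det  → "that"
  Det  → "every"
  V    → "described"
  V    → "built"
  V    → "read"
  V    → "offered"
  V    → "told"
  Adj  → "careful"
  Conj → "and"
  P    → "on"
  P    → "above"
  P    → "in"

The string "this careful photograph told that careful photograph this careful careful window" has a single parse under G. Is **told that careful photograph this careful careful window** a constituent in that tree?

Yes

[S [NP [Det this] [AP [Adj careful]] [N photograph]] [VP [V told] [NP [Det that] [AP [Adj careful]] [N photograph]] [NP [Det this] [AP [Adj careful] [AP [Adj careful]]] [N window]]]]
The words 'told that careful photograph this careful careful window' are exhaustively dominated by a single VP node (built by VP → V NP NP), so they form a constituent.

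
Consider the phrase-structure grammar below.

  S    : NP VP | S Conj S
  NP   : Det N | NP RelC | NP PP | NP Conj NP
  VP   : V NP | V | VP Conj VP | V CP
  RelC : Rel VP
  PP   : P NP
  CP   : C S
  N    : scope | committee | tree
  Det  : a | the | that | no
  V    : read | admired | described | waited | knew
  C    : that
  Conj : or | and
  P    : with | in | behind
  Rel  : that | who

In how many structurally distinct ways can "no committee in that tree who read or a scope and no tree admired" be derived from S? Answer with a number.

7

Two of the 7 distinct bracketings:
[S [NP [NP [Det no] [N committee]] [PP [P in] [NP [NP [NP [Det that] [N tree]] [RelC [Rel who] [VP [V read]]]] [Conj or] [NP [NP [Det a] [N scope]] [Conj and] [NP [Det no] [N tree]]]]]] [VP [V admired]]]
[S [NP [NP [Det no] [N committee]] [PP [P in] [NP [NP [NP [NP [Det that] [N tree]] [RelC [Rel who] [VP [V read]]]] [Conj or] [NP [Det a] [N scope]]] [Conj and] [NP [Det no] [N tree]]]]] [VP [V admired]]]
The trees differ in how a recursive rule is bracketed over the same span.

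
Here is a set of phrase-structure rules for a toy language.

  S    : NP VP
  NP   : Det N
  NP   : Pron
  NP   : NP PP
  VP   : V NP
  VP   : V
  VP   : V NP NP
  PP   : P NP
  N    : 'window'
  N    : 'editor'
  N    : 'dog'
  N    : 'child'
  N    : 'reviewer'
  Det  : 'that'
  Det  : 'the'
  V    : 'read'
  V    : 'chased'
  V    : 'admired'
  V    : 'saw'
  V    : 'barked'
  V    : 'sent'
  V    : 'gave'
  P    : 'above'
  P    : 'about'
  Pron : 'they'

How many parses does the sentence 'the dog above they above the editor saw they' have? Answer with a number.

2

The two bracketings:
[S [NP [NP [Det the] [N dog]] [PP [P above] [NP [NP [Pron they]] [PP [P above] [NP [Det the] [N editor]]]]]] [VP [V saw] [NP [Pron they]]]]
[S [NP [NP [NP [Det the] [N dog]] [PP [P above] [NP [Pron they]]]] [PP [P above] [NP [Det the] [N editor]]]] [VP [V saw] [NP [Pron they]]]]
The trees differ in how a recursive rule is bracketed over the same span.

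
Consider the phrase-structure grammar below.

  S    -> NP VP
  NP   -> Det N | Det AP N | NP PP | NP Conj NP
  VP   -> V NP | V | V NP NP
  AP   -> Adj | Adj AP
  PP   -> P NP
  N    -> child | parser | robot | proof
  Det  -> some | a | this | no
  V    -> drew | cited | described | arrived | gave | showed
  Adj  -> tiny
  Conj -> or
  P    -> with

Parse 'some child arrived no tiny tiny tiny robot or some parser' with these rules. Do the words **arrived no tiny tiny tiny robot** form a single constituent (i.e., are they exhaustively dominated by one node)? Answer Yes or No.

No

[S [NP [Det some] [N child]] [VP [V arrived] [NP [NP [Det no] [AP [Adj tiny] [AP [Adj tiny] [AP [Adj tiny]]]] [N robot]] [Conj or] [NP [Det some] [N parser]]]]]
The smallest constituent containing 'arrived no tiny tiny tiny robot' is the VP spanning 'arrived no tiny tiny tiny robot or some parser'; no single node in the tree dominates exactly the given words.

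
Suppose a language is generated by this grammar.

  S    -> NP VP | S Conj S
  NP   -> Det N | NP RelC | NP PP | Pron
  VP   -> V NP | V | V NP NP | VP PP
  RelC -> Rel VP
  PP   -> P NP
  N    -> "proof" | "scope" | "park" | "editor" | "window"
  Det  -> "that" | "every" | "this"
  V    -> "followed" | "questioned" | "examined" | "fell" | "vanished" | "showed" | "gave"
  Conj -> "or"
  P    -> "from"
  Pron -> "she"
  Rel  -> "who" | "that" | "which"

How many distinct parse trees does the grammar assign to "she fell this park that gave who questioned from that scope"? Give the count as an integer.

3

Two of the 3 distinct bracketings:
[S [NP [Pron she]] [VP [V fell] [NP [NP [NP [Det this] [N park]] [RelC [Rel that] [VP [V gave]]]] [RelC [Rel who] [VP [VP [V questioned]] [PP [P from] [NP [Det that] [N scope]]]]]]]]
[S [NP [Pron she]] [VP [V fell] [NP [NP [NP [NP [Det this] [N park]] [RelC [Rel that] [VP [V gave]]]] [RelC [Rel who] [VP [V questioned]]]] [PP [P from] [NP [Det that] [N scope]]]]]]
The difference turns on whether NP → NP PP is used at the relevant span, versus an alternative expansion of NP.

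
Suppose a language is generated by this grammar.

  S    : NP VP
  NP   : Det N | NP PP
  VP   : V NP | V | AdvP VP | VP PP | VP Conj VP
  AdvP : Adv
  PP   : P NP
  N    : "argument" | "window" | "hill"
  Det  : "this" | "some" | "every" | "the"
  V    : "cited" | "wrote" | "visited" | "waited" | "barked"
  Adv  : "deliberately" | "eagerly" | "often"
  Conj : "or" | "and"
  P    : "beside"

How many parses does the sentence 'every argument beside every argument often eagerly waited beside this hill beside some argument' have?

9

Two of the 9 distinct bracketings:
[S [NP [NP [Det every] [N argument]] [PP [P beside] [NP [Det every] [N argument]]]] [VP [AdvP [Adv often]] [VP [AdvP [Adv eagerly]] [VP [VP [V waited]] [PP [P beside] [NP [NP [Det this] [N hill]] [PP [P beside] [NP [Det some] [N argument]]]]]]]]]
[S [NP [NP [Det every] [N argument]] [PP [P beside] [NP [Det every] [N argument]]]] [VP [AdvP [Adv often]] [VP [AdvP [Adv eagerly]] [VP [VP [VP [V waited]] [PP [P beside] [NP [Det this] [N hill]]]] [PP [P beside] [NP [Det some] [N argument]]]]]]]
The trees differ in how a recursive rule is bracketed over the same span.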